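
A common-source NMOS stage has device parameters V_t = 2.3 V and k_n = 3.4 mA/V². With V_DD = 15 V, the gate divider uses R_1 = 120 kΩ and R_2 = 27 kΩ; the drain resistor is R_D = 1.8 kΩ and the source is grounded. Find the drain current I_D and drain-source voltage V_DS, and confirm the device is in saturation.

I_D ≈ 0.35 mA, V_DS ≈ 14 V

V_G = V_DD·R_2/(R_1+R_2) = 15×27/147 = 2.76 V. With the source grounded, V_GS = V_G = 2.76 V.
Assume saturation: I_D = (k_n/2)(V_GS − V_t)² = (3.4/2)×(2.76 − 2.3)² = 1.7×0.455² = 0.352 mA.
V_DS = V_DD − I_D·R_D = 15 − 0.352×1.8 = 14.4 V.
Saturation requires V_DS ≥ V_GS − V_t = 0.455 V; 14.4 ≥ 0.455 ✓.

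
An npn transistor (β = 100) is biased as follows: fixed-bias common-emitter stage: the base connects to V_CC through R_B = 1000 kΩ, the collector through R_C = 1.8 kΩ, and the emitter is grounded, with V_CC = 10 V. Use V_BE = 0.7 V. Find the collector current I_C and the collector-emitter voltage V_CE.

I_C ≈ 0.93 mA, V_CE ≈ 8.3 V

Base loop: V_CC = I_B·R_B + V_BE, so I_B = (10 − 0.7)/1000 kΩ = 0.0093 mA.
In the active region I_C = β·I_B = 100 × 0.0093 = 0.93 mA.
Collector loop: V_CE = V_CC − I_C·R_C = 10 − 0.93×1.8 = 8.33 V.
Since V_CE = 8.33 V > V_CE(sat) ≈ 0.2 V, the transistor is in the active region as assumed.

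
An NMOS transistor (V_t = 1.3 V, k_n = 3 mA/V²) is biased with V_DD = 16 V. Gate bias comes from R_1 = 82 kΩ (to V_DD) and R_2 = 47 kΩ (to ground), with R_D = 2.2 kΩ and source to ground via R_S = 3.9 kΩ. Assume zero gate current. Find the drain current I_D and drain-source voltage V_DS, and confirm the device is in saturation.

V_G = V_DD·R_2/(R_1+R_2) = 16×47/129 = 5.83 V.
Assume saturation: I_D = (k_n/2)(V_GS − V_t)² with V_GS = V_G − I_D·R_S = 5.83 − 3.9·I_D.
Substituting gives 22.8·I_D² − 54·I_D + 30.8 = 0, with roots I_D = 0.957 or 1.41 mA.
The root I_D = 1.41 mA gives V_GS = 0.33 V ≤ V_t, so take I_D = 0.957 mA.
Then V_GS = 2.1 V and V_DS = V_DD − I_D(R_D+R_S) = 16 − 0.957×6.1 = 10.2 V.
Saturation requires V_DS ≥ V_GS − V_t = 0.799 V; 10.2 ≥ 0.799 ✓.

I_D ≈ 0.96 mA, V_DS ≈ 10 V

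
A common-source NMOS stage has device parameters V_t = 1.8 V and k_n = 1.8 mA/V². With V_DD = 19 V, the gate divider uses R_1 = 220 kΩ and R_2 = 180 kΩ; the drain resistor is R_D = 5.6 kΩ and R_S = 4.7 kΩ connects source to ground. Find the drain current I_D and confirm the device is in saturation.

V_G = V_DD·R_2/(R_1+R_2) = 19×180/400 = 8.55 V.
Assume saturation: I_D = (k_n/2)(V_GS − V_t)² with V_GS = V_G − I_D·R_S = 8.55 − 4.7·I_D.
Substituting gives 19.9·I_D² − 58.1·I_D + 41 = 0, with roots I_D = 1.19 or 1.73 mA.
The root I_D = 1.73 mA gives V_GS = 0.413 V ≤ V_t, so take I_D = 1.19 mA.
Then V_GS = 2.95 V and V_DS = V_DD − I_D(R_D+R_S) = 19 − 1.19×10.3 = 6.73 V.
Saturation requires V_DS ≥ V_GS − V_t = 1.15 V; 6.73 ≥ 1.15 ✓.

I_D ≈ 1.2 mA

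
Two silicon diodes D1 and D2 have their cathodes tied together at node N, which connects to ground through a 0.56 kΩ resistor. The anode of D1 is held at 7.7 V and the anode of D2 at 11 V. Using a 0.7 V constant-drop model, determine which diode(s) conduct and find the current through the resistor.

Only D2 conducts; I_R ≈ 18 mA

Assume both conduct. Then node N would need to be at both 7.7−0.7 = 7 V and 11−0.7 = 10.3 V, which is impossible.
Assume only D2 conducts: V_N = 11 − 0.7 = 10.3 V, so I_R = 10.3/0.56 = 18.4 mA.
Check D1: its anode-to-cathode voltage is 7.7 − 10.3 = -2.6 V < 0.7 V, so it is off. The assumption is consistent.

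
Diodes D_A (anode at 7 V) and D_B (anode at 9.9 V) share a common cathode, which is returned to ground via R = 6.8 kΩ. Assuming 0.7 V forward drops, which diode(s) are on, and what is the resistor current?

Only D_B conducts; I_R ≈ 1.4 mA

Assume both conduct. Then node N would need to be at both 7−0.7 = 6.3 V and 9.9−0.7 = 9.2 V, which is impossible.
Assume only D_B conducts: V_N = 9.9 − 0.7 = 9.2 V, so I_R = 9.2/6.8 = 1.35 mA.
Check D_A: its anode-to-cathode voltage is 7 − 9.2 = -2.2 V < 0.7 V, so it is off. The assumption is consistent.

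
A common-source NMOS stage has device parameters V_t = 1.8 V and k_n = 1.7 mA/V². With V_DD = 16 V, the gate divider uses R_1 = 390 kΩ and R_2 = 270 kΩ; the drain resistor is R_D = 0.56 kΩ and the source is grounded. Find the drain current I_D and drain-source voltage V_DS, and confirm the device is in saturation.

I_D ≈ 19 mA, V_DS ≈ 5.3 V

V_G = V_DD·R_2/(R_1+R_2) = 16×270/660 = 6.55 V. With the source grounded, V_GS = V_G = 6.55 V.
Assume saturation: I_D = (k_n/2)(V_GS − V_t)² = (1.7/2)×(6.55 − 1.8)² = 0.85×4.75² = 19.1 mA.
V_DS = V_DD − I_D·R_D = 16 − 19.1×0.56 = 5.28 V.
Saturation requires V_DS ≥ V_GS − V_t = 4.75 V; 5.28 ≥ 4.75 ✓.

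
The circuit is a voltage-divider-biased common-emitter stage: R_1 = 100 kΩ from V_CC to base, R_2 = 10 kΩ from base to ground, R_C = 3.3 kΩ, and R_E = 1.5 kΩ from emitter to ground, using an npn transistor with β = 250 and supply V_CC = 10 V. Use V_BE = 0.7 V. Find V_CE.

V_CE ≈ 9.3 V

Thevenize the base divider: V_Th = V_CC·R_2/(R_1+R_2) = 10×10/110 = 0.909 V, R_Th = R_1‖R_2 = 9.09 kΩ.
Base-emitter loop: V_Th = I_B·R_Th + V_BE + (β+1)I_B·R_E, so I_B = (0.909 − 0.7) / (9.09 + 251×1.5) = 0.000542 mA.
I_C = β·I_B = 250×0.000542 = 0.136 mA, and I_E = (β+1)I_B = 0.136 mA.
V_CE = V_CC − I_C·R_C − I_E·R_E = 10 − 0.136×3.3 − 0.136×1.5 = 9.35 V.
V_CE = 9.35 V > 0.2 V confirms active-region operation.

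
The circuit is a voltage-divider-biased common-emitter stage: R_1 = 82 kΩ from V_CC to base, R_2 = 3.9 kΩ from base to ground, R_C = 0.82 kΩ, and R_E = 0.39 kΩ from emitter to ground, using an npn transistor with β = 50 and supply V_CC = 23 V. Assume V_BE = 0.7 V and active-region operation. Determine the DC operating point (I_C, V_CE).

Thevenize the base divider: V_Th = V_CC·R_2/(R_1+R_2) = 23×3.9/85.9 = 1.04 V, R_Th = R_1‖R_2 = 3.72 kΩ.
Base-emitter loop: V_Th = I_B·R_Th + V_BE + (β+1)I_B·R_E, so I_B = (1.04 − 0.7) / (3.72 + 51×0.39) = 0.0146 mA.
I_C = β·I_B = 50×0.0146 = 0.729 mA, and I_E = (β+1)I_B = 0.743 mA.
V_CE = V_CC − I_C·R_C − I_E·R_E = 23 − 0.729×0.82 − 0.743×0.39 = 22.1 V.
V_CE = 22.1 V > 0.2 V confirms active-region operation.

I_C ≈ 0.73 mA, V_CE ≈ 22 V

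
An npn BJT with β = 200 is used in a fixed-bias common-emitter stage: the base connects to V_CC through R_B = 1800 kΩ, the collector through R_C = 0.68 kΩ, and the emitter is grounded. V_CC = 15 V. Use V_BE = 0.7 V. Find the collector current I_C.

Base loop: V_CC = I_B·R_B + V_BE, so I_B = (15 − 0.7)/1800 kΩ = 0.00794 mA.
In the active region I_C = β·I_B = 200 × 0.00794 = 1.59 mA.
Collector loop: V_CE = V_CC − I_C·R_C = 15 − 1.59×0.68 = 13.9 V.
Since V_CE = 13.9 V > V_CE(sat) ≈ 0.2 V, the transistor is in the active region as assumed.

I_C ≈ 1.6 mA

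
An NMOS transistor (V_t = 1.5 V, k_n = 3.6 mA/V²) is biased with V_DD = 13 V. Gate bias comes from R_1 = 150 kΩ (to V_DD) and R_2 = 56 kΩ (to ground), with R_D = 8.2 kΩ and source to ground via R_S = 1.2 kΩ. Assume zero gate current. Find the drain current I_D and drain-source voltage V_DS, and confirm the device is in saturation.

I_D ≈ 1.1 mA, V_DS ≈ 3.1 V

V_G = V_DD·R_2/(R_1+R_2) = 13×56/206 = 3.53 V.
Assume saturation: I_D = (k_n/2)(V_GS − V_t)² with V_GS = V_G − I_D·R_S = 3.53 − 1.2·I_D.
Substituting gives 2.59·I_D² − 9.79·I_D + 7.45 = 0, with roots I_D = 1.06 or 2.72 mA.
The root I_D = 2.72 mA gives V_GS = 0.271 V ≤ V_t, so take I_D = 1.06 mA.
Then V_GS = 2.27 V and V_DS = V_DD − I_D(R_D+R_S) = 13 − 1.06×9.4 = 3.07 V.
Saturation requires V_DS ≥ V_GS − V_t = 0.766 V; 3.07 ≥ 0.766 ✓.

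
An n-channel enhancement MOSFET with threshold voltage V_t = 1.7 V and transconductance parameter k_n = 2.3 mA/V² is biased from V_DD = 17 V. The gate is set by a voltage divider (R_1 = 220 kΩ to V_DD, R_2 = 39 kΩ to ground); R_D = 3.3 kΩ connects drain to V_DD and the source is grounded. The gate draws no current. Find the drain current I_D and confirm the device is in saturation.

I_D ≈ 0.85 mA

V_G = V_DD·R_2/(R_1+R_2) = 17×39/259 = 2.56 V. With the source grounded, V_GS = V_G = 2.56 V.
Assume saturation: I_D = (k_n/2)(V_GS − V_t)² = (2.3/2)×(2.56 − 1.7)² = 1.15×0.86² = 0.85 mA.
V_DS = V_DD − I_D·R_D = 17 − 0.85×3.3 = 14.2 V.
Saturation requires V_DS ≥ V_GS − V_t = 0.86 V; 14.2 ≥ 0.86 ✓.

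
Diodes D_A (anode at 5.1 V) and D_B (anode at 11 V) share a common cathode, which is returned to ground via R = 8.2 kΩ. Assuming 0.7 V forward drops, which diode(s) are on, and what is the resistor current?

Only D_B conducts; I_R ≈ 1.3 mA

Assume both conduct. Then node N would need to be at both 5.1−0.7 = 4.4 V and 11−0.7 = 10.3 V, which is impossible.
Assume only D_B conducts: V_N = 11 − 0.7 = 10.3 V, so I_R = 10.3/8.2 = 1.26 mA.
Check D_A: its anode-to-cathode voltage is 5.1 − 10.3 = -5.2 V < 0.7 V, so it is off. The assumption is consistent.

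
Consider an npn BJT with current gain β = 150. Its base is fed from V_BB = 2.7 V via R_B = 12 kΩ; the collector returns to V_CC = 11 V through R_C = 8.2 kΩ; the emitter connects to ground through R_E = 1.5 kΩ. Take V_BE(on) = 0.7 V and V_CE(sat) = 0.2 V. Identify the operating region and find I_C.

Assume active: I_B = (2.7 − 0.7)/(12 + 151×1.5) = 0.00839 mA, I_C = β·I_B = 1.26 mA.
Then V_CE = 11 − 1.26×8.2 − 1.27×1.5 = -1.21 V < 0.2 V — the active assumption fails.
Re-solve with V_CE = 0.2 V. KCL at the emitter: V_E/R_E = (V_BB−0.7−V_E)/R_B + (V_CC−0.2−V_E)/R_C, giving V_E = 1.7 V.
I_C = (V_CC − 0.2 − V_E)/R_C = (10.8 − 1.7)/8.2 = 1.11 mA.
Check: I_B = (2 − 1.7)/12 = 0.0249 mA, and β·I_B = 3.73 mA > I_C, confirming saturation.

saturation; I_C ≈ 1.1 mA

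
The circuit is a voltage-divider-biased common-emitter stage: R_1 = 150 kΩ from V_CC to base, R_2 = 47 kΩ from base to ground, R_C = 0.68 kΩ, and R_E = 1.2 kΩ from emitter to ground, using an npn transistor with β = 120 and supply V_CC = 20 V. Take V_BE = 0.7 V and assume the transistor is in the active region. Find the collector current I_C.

I_C ≈ 2.7 mA

Thevenize the base divider: V_Th = V_CC·R_2/(R_1+R_2) = 20×47/197 = 4.77 V, R_Th = R_1‖R_2 = 35.8 kΩ.
Base-emitter loop: V_Th = I_B·R_Th + V_BE + (β+1)I_B·R_E, so I_B = (4.77 − 0.7) / (35.8 + 121×1.2) = 0.0225 mA.
I_C = β·I_B = 120×0.0225 = 2.7 mA, and I_E = (β+1)I_B = 2.72 mA.
V_CE = V_CC − I_C·R_C − I_E·R_E = 20 − 2.7×0.68 − 2.72×1.2 = 14.9 V.
V_CE = 14.9 V > 0.2 V confirms active-region operation.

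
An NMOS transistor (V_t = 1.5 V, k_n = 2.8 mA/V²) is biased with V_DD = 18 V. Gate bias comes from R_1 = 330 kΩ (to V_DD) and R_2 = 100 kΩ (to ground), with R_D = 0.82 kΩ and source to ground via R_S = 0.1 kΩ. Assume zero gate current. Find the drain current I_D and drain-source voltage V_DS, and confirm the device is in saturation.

V_G = V_DD·R_2/(R_1+R_2) = 18×100/430 = 4.19 V.
Assume saturation: I_D = (k_n/2)(V_GS − V_t)² with V_GS = V_G − I_D·R_S = 4.19 − 0.1·I_D.
Substituting gives 0.014·I_D² − 1.75·I_D + 10.1 = 0, with roots I_D = 6.06 or 119 mA.
The root I_D = 119 mA gives V_GS = -7.72 V ≤ V_t, so take I_D = 6.06 mA.
Then V_GS = 3.58 V and V_DS = V_DD − I_D(R_D+R_S) = 18 − 6.06×0.92 = 12.4 V.
Saturation requires V_DS ≥ V_GS − V_t = 2.08 V; 12.4 ≥ 2.08 ✓.

I_D ≈ 6.1 mA, V_DS ≈ 12 V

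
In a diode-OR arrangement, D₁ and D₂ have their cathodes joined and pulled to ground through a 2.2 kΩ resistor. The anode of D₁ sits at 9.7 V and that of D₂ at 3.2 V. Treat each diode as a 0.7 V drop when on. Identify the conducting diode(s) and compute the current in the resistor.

Only D₁ conducts; I_R ≈ 4.1 mA

Assume both conduct. Then node N would need to be at both 9.7−0.7 = 9 V and 3.2−0.7 = 2.5 V, which is impossible.
Assume only D₁ conducts: V_N = 9.7 − 0.7 = 9 V, so I_R = 9/2.2 = 4.09 mA.
Check D₂: its anode-to-cathode voltage is 3.2 − 9 = -5.8 V < 0.7 V, so it is off. The assumption is consistent.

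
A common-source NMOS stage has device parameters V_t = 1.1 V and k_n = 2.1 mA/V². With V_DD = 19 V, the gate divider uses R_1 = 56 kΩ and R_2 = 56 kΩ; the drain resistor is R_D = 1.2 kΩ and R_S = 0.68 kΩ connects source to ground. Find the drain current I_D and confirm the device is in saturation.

V_G = V_DD·R_2/(R_1+R_2) = 19×56/112 = 9.5 V.
Assume saturation: I_D = (k_n/2)(V_GS − V_t)² with V_GS = V_G − I_D·R_S = 9.5 − 0.68·I_D.
Substituting gives 0.486·I_D² − 13·I_D + 74.1 = 0, with roots I_D = 8.23 or 18.5 mA.
The root I_D = 18.5 mA gives V_GS = -3.1 V ≤ V_t, so take I_D = 8.23 mA.
Then V_GS = 3.9 V and V_DS = V_DD − I_D(R_D+R_S) = 19 − 8.23×1.88 = 3.52 V.
Saturation requires V_DS ≥ V_GS − V_t = 2.8 V; 3.52 ≥ 2.8 ✓.

I_D ≈ 8.2 mA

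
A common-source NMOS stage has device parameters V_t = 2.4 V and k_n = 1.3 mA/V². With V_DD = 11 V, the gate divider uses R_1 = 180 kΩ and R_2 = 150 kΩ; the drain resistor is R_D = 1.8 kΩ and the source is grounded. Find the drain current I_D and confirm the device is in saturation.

V_G = V_DD·R_2/(R_1+R_2) = 11×150/330 = 5 V. With the source grounded, V_GS = V_G = 5 V.
Assume saturation: I_D = (k_n/2)(V_GS − V_t)² = (1.3/2)×(5 − 2.4)² = 0.65×2.6² = 4.39 mA.
V_DS = V_DD − I_D·R_D = 11 − 4.39×1.8 = 3.09 V.
Saturation requires V_DS ≥ V_GS − V_t = 2.6 V; 3.09 ≥ 2.6 ✓.

I_D ≈ 4.4 mA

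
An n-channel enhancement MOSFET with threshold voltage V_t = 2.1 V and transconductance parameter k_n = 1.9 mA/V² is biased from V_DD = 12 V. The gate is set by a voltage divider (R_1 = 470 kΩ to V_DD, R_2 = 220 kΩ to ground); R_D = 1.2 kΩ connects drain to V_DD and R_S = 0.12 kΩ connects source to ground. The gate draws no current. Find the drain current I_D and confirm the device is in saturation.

I_D ≈ 2.1 mA

V_G = V_DD·R_2/(R_1+R_2) = 12×220/690 = 3.83 V.
Assume saturation: I_D = (k_n/2)(V_GS − V_t)² with V_GS = V_G − I_D·R_S = 3.83 − 0.12·I_D.
Substituting gives 0.0137·I_D² − 1.39·I_D + 2.83 = 0, with roots I_D = 2.07 or 99.8 mA.
The root I_D = 99.8 mA gives V_GS = -8.15 V ≤ V_t, so take I_D = 2.07 mA.
Then V_GS = 3.58 V and V_DS = V_DD − I_D(R_D+R_S) = 12 − 2.07×1.32 = 9.26 V.
Saturation requires V_DS ≥ V_GS − V_t = 1.48 V; 9.26 ≥ 1.48 ✓.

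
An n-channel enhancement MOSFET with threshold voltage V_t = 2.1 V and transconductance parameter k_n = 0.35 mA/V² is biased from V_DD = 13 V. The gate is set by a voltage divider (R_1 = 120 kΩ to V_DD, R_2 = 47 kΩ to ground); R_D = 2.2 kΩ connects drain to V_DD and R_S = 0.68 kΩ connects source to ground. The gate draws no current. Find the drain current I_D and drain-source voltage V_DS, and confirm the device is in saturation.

I_D ≈ 0.32 mA, V_DS ≈ 12 V

V_G = V_DD·R_2/(R_1+R_2) = 13×47/167 = 3.66 V.
Assume saturation: I_D = (k_n/2)(V_GS − V_t)² with V_GS = V_G − I_D·R_S = 3.66 − 0.68·I_D.
Substituting gives 0.0809·I_D² − 1.37·I_D + 0.425 = 0, with roots I_D = 0.316 or 16.6 mA.
The root I_D = 16.6 mA gives V_GS = -7.65 V ≤ V_t, so take I_D = 0.316 mA.
Then V_GS = 3.44 V and V_DS = V_DD − I_D(R_D+R_S) = 13 − 0.316×2.88 = 12.1 V.
Saturation requires V_DS ≥ V_GS − V_t = 1.34 V; 12.1 ≥ 1.34 ✓.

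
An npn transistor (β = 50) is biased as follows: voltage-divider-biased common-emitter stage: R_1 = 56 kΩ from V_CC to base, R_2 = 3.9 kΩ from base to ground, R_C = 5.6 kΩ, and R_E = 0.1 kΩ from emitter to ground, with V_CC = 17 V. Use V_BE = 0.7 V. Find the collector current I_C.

I_C ≈ 2.3 mA

Thevenize the base divider: V_Th = V_CC·R_2/(R_1+R_2) = 17×3.9/59.9 = 1.11 V, R_Th = R_1‖R_2 = 3.65 kΩ.
Base-emitter loop: V_Th = I_B·R_Th + V_BE + (β+1)I_B·R_E, so I_B = (1.11 − 0.7) / (3.65 + 51×0.1) = 0.0465 mA.
I_C = β·I_B = 50×0.0465 = 2.33 mA, and I_E = (β+1)I_B = 2.37 mA.
V_CE = V_CC − I_C·R_C − I_E·R_E = 17 − 2.33×5.6 − 2.37×0.1 = 3.74 V.
V_CE = 3.74 V > 0.2 V confirms active-region operation.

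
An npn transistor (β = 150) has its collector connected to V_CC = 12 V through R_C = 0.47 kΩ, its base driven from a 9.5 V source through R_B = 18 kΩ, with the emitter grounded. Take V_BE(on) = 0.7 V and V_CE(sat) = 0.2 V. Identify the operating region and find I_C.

Assume active: I_B = (9.5 − 0.7)/18 = 0.489 mA, giving I_C = β·I_B = 73.3 mA.
But then V_CE = 12 − 73.3×0.47 = -22.5 V < V_CE(sat) = 0.2 V — impossible in the active region.
So the transistor is saturated. With V_CE = 0.2 V, I_C = (V_CC − 0.2)/R_C = 11.8/0.47 = 25.1 mA.
Check: β·I_B = 73.3 mA > I_C = 25.1 mA, confirming saturation.

saturation; I_C ≈ 25 mA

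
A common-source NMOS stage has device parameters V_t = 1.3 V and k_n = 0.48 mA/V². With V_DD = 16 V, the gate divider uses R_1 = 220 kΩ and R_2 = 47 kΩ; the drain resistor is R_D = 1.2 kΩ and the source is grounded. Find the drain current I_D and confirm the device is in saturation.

V_G = V_DD·R_2/(R_1+R_2) = 16×47/267 = 2.82 V. With the source grounded, V_GS = V_G = 2.82 V.
Assume saturation: I_D = (k_n/2)(V_GS − V_t)² = (0.48/2)×(2.82 − 1.3)² = 0.24×1.52² = 0.552 mA.
V_DS = V_DD − I_D·R_D = 16 − 0.552×1.2 = 15.3 V.
Saturation requires V_DS ≥ V_GS − V_t = 1.52 V; 15.3 ≥ 1.52 ✓.

I_D ≈ 0.55 mA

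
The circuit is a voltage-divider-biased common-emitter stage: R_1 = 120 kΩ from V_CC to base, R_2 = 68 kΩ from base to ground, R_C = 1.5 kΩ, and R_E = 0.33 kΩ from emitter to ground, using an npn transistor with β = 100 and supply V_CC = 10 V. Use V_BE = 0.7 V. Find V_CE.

V_CE ≈ 3 V

Thevenize the base divider: V_Th = V_CC·R_2/(R_1+R_2) = 10×68/188 = 3.62 V, R_Th = R_1‖R_2 = 43.4 kΩ.
Base-emitter loop: V_Th = I_B·R_Th + V_BE + (β+1)I_B·R_E, so I_B = (3.62 − 0.7) / (43.4 + 101×0.33) = 0.038 mA.
I_C = β·I_B = 100×0.038 = 3.8 mA, and I_E = (β+1)I_B = 3.84 mA.
V_CE = V_CC − I_C·R_C − I_E·R_E = 10 − 3.8×1.5 − 3.84×0.33 = 3.03 V.
V_CE = 3.03 V > 0.2 V confirms active-region operation.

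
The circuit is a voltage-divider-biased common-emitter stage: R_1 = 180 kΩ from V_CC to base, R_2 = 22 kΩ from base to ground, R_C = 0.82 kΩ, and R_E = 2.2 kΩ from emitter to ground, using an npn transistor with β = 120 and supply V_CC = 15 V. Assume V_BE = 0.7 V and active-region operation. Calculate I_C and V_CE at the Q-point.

I_C ≈ 0.39 mA, V_CE ≈ 14 V

Thevenize the base divider: V_Th = V_CC·R_2/(R_1+R_2) = 15×22/202 = 1.63 V, R_Th = R_1‖R_2 = 19.6 kΩ.
Base-emitter loop: V_Th = I_B·R_Th + V_BE + (β+1)I_B·R_E, so I_B = (1.63 − 0.7) / (19.6 + 121×2.2) = 0.00327 mA.
I_C = β·I_B = 120×0.00327 = 0.392 mA, and I_E = (β+1)I_B = 0.395 mA.
V_CE = V_CC − I_C·R_C − I_E·R_E = 15 − 0.392×0.82 − 0.395×2.2 = 13.8 V.
V_CE = 13.8 V > 0.2 V confirms active-region operation.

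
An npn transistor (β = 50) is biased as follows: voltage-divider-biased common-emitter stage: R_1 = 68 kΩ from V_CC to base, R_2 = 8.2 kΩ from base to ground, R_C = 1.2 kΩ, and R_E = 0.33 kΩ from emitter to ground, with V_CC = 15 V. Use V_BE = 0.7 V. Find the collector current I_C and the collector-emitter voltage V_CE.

I_C ≈ 1.9 mA, V_CE ≈ 12 V

Thevenize the base divider: V_Th = V_CC·R_2/(R_1+R_2) = 15×8.2/76.2 = 1.61 V, R_Th = R_1‖R_2 = 7.32 kΩ.
Base-emitter loop: V_Th = I_B·R_Th + V_BE + (β+1)I_B·R_E, so I_B = (1.61 − 0.7) / (7.32 + 51×0.33) = 0.0379 mA.
I_C = β·I_B = 50×0.0379 = 1.89 mA, and I_E = (β+1)I_B = 1.93 mA.
V_CE = V_CC − I_C·R_C − I_E·R_E = 15 − 1.89×1.2 − 1.93×0.33 = 12.1 V.
V_CE = 12.1 V > 0.2 V confirms active-region operation.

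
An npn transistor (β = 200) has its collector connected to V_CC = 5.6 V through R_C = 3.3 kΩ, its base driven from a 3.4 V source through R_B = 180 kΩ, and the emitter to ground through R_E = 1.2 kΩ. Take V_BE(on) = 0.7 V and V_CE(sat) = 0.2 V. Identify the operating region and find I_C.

saturation; I_C ≈ 1.2 mA

Assume active: I_B = (3.4 − 0.7)/(180 + 201×1.2) = 0.00641 mA, I_C = β·I_B = 1.28 mA.
Then V_CE = 5.6 − 1.28×3.3 − 1.29×1.2 = -0.177 V < 0.2 V — the active assumption fails.
Re-solve with V_CE = 0.2 V. KCL at the emitter: V_E/R_E = (V_BB−0.7−V_E)/R_B + (V_CC−0.2−V_E)/R_C, giving V_E = 1.45 V.
I_C = (V_CC − 0.2 − V_E)/R_C = (5.4 − 1.45)/3.3 = 1.2 mA.
Check: I_B = (2.7 − 1.45)/180 = 0.00697 mA, and β·I_B = 1.39 mA > I_C, confirming saturation.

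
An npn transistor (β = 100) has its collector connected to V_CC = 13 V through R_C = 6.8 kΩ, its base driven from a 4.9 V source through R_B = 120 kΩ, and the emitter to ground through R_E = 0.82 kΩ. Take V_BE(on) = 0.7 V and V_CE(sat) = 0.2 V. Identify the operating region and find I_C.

saturation; I_C ≈ 1.7 mA

Assume active: I_B = (4.9 − 0.7)/(120 + 101×0.82) = 0.0207 mA, I_C = β·I_B = 2.07 mA.
Then V_CE = 13 − 2.07×6.8 − 2.09×0.82 = -2.8 V < 0.2 V — the active assumption fails.
Re-solve with V_CE = 0.2 V. KCL at the emitter: V_E/R_E = (V_BB−0.7−V_E)/R_B + (V_CC−0.2−V_E)/R_C, giving V_E = 1.39 V.
I_C = (V_CC − 0.2 − V_E)/R_C = (12.8 − 1.39)/6.8 = 1.68 mA.
Check: I_B = (4.2 − 1.39)/120 = 0.0234 mA, and β·I_B = 2.34 mA > I_C, confirming saturation.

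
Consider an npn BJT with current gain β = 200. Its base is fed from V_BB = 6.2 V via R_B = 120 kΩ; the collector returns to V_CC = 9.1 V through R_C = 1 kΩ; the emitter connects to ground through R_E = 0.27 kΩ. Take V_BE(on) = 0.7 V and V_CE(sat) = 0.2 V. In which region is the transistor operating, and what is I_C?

Assume active. Base-emitter loop: I_B = (V_BB − V_BE)/(R_B + (β+1)R_E) = (6.2 − 0.7)/(120 + 201×0.27) = 0.0316 mA.
I_C = β·I_B = 200×0.0316 = 6.31 mA.
V_CE = V_CC − I_C·R_C − I_E·R_E = 9.1 − 6.31×1 − 6.34×0.27 = 1.08 V > V_CE(sat), so the active-region assumption holds.

active; I_C ≈ 6.3 mA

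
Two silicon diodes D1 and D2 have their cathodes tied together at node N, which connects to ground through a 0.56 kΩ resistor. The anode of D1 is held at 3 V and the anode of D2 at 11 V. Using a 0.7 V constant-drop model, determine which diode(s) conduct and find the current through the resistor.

Assume both conduct. Then node N would need to be at both 3−0.7 = 2.3 V and 11−0.7 = 10.3 V, which is impossible.
Assume only D2 conducts: V_N = 11 − 0.7 = 10.3 V, so I_R = 10.3/0.56 = 18.4 mA.
Check D1: its anode-to-cathode voltage is 3 − 10.3 = -7.3 V < 0.7 V, so it is off. The assumption is consistent.

Only D2 conducts; I_R ≈ 18 mA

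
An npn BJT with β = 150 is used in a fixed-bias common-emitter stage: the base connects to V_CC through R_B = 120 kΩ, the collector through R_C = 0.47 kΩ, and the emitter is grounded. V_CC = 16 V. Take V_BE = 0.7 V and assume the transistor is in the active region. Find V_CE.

V_CE ≈ 7 V

Base loop: V_CC = I_B·R_B + V_BE, so I_B = (16 − 0.7)/120 kΩ = 0.128 mA.
In the active region I_C = β·I_B = 150 × 0.128 = 19.1 mA.
Collector loop: V_CE = V_CC − I_C·R_C = 16 − 19.1×0.47 = 7.01 V.
Since V_CE = 7.01 V > V_CE(sat) ≈ 0.2 V, the transistor is in the active region as assumed.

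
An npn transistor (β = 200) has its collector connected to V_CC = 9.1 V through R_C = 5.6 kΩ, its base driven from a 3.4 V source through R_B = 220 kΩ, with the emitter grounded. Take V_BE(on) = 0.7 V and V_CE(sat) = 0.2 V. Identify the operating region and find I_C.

Assume active: I_B = (3.4 − 0.7)/220 = 0.0123 mA, giving I_C = β·I_B = 2.45 mA.
But then V_CE = 9.1 − 2.45×5.6 = -4.65 V < V_CE(sat) = 0.2 V — impossible in the active region.
So the transistor is saturated. With V_CE = 0.2 V, I_C = (V_CC − 0.2)/R_C = 8.9/5.6 = 1.59 mA.
Check: β·I_B = 2.45 mA > I_C = 1.59 mA, confirming saturation.

saturation; I_C ≈ 1.6 mA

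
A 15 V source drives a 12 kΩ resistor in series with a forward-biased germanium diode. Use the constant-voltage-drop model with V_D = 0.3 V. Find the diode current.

KVL around the loop: 15 = V_D + I·R = 0.3 + I × 12 kΩ.
So I = (15 − 0.3) / 12 kΩ = 14.7 / 12 = 1.22 mA.

I ≈ 1.2 mA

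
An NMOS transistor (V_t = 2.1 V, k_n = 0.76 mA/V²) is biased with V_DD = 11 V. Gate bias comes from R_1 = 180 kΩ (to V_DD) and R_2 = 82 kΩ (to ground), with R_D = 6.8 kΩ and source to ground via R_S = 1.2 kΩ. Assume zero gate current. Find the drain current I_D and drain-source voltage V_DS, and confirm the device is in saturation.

I_D ≈ 0.34 mA, V_DS ≈ 8.3 V

V_G = V_DD·R_2/(R_1+R_2) = 11×82/262 = 3.44 V.
Assume saturation: I_D = (k_n/2)(V_GS − V_t)² with V_GS = V_G − I_D·R_S = 3.44 − 1.2·I_D.
Substituting gives 0.547·I_D² − 2.22·I_D + 0.685 = 0, with roots I_D = 0.336 or 3.73 mA.
The root I_D = 3.73 mA gives V_GS = -1.03 V ≤ V_t, so take I_D = 0.336 mA.
Then V_GS = 3.04 V and V_DS = V_DD − I_D(R_D+R_S) = 11 − 0.336×8 = 8.31 V.
Saturation requires V_DS ≥ V_GS − V_t = 0.94 V; 8.31 ≥ 0.94 ✓.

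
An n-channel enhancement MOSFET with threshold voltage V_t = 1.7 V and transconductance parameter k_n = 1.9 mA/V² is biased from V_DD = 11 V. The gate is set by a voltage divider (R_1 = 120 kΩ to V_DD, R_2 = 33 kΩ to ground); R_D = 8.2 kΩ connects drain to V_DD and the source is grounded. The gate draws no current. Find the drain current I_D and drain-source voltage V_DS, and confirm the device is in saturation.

V_G = V_DD·R_2/(R_1+R_2) = 11×33/153 = 2.37 V. With the source grounded, V_GS = V_G = 2.37 V.
Assume saturation: I_D = (k_n/2)(V_GS − V_t)² = (1.9/2)×(2.37 − 1.7)² = 0.95×0.673² = 0.43 mA.
V_DS = V_DD − I_D·R_D = 11 − 0.43×8.2 = 7.48 V.
Saturation requires V_DS ≥ V_GS − V_t = 0.673 V; 7.48 ≥ 0.673 ✓.

I_D ≈ 0.43 mA, V_DS ≈ 7.5 V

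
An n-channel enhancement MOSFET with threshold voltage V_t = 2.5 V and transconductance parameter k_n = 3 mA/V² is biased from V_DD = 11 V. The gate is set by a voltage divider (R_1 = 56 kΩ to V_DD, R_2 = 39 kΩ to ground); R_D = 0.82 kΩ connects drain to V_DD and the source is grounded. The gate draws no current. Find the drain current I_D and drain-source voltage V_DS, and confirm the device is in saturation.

I_D ≈ 6.1 mA, V_DS ≈ 6 V

V_G = V_DD·R_2/(R_1+R_2) = 11×39/95 = 4.52 V. With the source grounded, V_GS = V_G = 4.52 V.
Assume saturation: I_D = (k_n/2)(V_GS − V_t)² = (3/2)×(4.52 − 2.5)² = 1.5×2.02² = 6.1 mA.
V_DS = V_DD − I_D·R_D = 11 − 6.1×0.82 = 6 V.
Saturation requires V_DS ≥ V_GS − V_t = 2.02 V; 6 ≥ 2.02 ✓.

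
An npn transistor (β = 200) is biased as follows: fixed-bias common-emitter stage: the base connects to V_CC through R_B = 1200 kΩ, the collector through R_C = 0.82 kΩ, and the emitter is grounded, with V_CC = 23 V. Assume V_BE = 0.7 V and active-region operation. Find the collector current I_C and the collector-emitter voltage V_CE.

Base loop: V_CC = I_B·R_B + V_BE, so I_B = (23 − 0.7)/1200 kΩ = 0.0186 mA.
In the active region I_C = β·I_B = 200 × 0.0186 = 3.72 mA.
Collector loop: V_CE = V_CC − I_C·R_C = 23 − 3.72×0.82 = 20 V.
Since V_CE = 20 V > V_CE(sat) ≈ 0.2 V, the transistor is in the active region as assumed.

I_C ≈ 3.7 mA, V_CE ≈ 20 V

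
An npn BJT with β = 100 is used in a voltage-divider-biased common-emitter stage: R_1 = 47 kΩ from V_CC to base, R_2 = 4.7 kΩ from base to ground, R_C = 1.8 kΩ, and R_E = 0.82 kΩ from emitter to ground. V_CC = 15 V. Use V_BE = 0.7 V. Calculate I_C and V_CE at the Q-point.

Thevenize the base divider: V_Th = V_CC·R_2/(R_1+R_2) = 15×4.7/51.7 = 1.36 V, R_Th = R_1‖R_2 = 4.27 kΩ.
Base-emitter loop: V_Th = I_B·R_Th + V_BE + (β+1)I_B·R_E, so I_B = (1.36 − 0.7) / (4.27 + 101×0.82) = 0.00762 mA.
I_C = β·I_B = 100×0.00762 = 0.762 mA, and I_E = (β+1)I_B = 0.77 mA.
V_CE = V_CC − I_C·R_C − I_E·R_E = 15 − 0.762×1.8 − 0.77×0.82 = 13 V.
V_CE = 13 V > 0.2 V confirms active-region operation.

I_C ≈ 0.76 mA, V_CE ≈ 13 V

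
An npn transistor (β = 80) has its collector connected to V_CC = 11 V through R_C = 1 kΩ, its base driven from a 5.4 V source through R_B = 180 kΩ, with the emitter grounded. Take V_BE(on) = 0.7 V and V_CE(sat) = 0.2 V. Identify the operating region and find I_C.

Assume active. Base-emitter loop: I_B = (V_BB − V_BE)/R_B = (5.4 − 0.7)/180 = 0.0261 mA.
I_C = β·I_B = 80×0.0261 = 2.09 mA.
V_CE = V_CC − I_C·R_C = 11 − 2.09×1 = 8.91 V > V_CE(sat), so the active-region assumption holds.

active; I_C ≈ 2.1 mA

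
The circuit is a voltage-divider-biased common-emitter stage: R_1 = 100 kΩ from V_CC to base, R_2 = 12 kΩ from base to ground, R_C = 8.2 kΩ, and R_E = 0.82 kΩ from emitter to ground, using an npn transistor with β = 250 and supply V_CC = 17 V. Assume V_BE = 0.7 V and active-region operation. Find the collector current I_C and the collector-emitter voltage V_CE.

I_C ≈ 1.3 mA, V_CE ≈ 5.3 V

Thevenize the base divider: V_Th = V_CC·R_2/(R_1+R_2) = 17×12/112 = 1.82 V, R_Th = R_1‖R_2 = 10.7 kΩ.
Base-emitter loop: V_Th = I_B·R_Th + V_BE + (β+1)I_B·R_E, so I_B = (1.82 − 0.7) / (10.7 + 251×0.82) = 0.00518 mA.
I_C = β·I_B = 250×0.00518 = 1.29 mA, and I_E = (β+1)I_B = 1.3 mA.
V_CE = V_CC − I_C·R_C − I_E·R_E = 17 − 1.29×8.2 − 1.3×0.82 = 5.32 V.
V_CE = 5.32 V > 0.2 V confirms active-region operation.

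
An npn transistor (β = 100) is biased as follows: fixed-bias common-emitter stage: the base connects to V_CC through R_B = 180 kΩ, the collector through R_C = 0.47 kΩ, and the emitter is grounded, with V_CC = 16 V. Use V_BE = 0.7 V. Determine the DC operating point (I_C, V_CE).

Base loop: V_CC = I_B·R_B + V_BE, so I_B = (16 − 0.7)/180 kΩ = 0.085 mA.
In the active region I_C = β·I_B = 100 × 0.085 = 8.5 mA.
Collector loop: V_CE = V_CC − I_C·R_C = 16 − 8.5×0.47 = 12 V.
Since V_CE = 12 V > V_CE(sat) ≈ 0.2 V, the transistor is in the active region as assumed.

I_C ≈ 8.5 mA, V_CE ≈ 12 V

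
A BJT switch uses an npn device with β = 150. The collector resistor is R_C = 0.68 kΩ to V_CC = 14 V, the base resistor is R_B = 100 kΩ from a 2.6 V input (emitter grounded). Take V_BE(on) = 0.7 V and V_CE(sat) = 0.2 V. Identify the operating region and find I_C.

Assume active. Base-emitter loop: I_B = (V_BB − V_BE)/R_B = (2.6 − 0.7)/100 = 0.019 mA.
I_C = β·I_B = 150×0.019 = 2.85 mA.
V_CE = V_CC − I_C·R_C = 14 − 2.85×0.68 = 12.1 V > V_CE(sat), so the active-region assumption holds.

active; I_C ≈ 2.9 mA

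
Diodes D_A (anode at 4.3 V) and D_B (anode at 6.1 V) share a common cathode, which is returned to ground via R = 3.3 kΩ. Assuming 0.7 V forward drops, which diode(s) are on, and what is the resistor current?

Assume both conduct. Then node N would need to be at both 4.3−0.7 = 3.6 V and 6.1−0.7 = 5.4 V, which is impossible.
Assume only D_B conducts: V_N = 6.1 − 0.7 = 5.4 V, so I_R = 5.4/3.3 = 1.64 mA.
Check D_A: its anode-to-cathode voltage is 4.3 − 5.4 = -1.1 V < 0.7 V, so it is off. The assumption is consistent.

Only D_B conducts; I_R ≈ 1.6 mA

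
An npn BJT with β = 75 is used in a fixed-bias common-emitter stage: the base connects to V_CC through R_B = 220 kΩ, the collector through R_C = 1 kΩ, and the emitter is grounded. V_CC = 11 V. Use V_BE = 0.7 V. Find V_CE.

Base loop: V_CC = I_B·R_B + V_BE, so I_B = (11 − 0.7)/220 kΩ = 0.0468 mA.
In the active region I_C = β·I_B = 75 × 0.0468 = 3.51 mA.
Collector loop: V_CE = V_CC − I_C·R_C = 11 − 3.51×1 = 7.49 V.
Since V_CE = 7.49 V > V_CE(sat) ≈ 0.2 V, the transistor is in the active region as assumed.

V_CE ≈ 7.5 V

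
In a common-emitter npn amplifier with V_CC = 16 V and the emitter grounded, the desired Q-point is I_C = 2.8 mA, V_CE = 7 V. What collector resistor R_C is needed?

Collector loop: V_CC = I_C·R_C + V_CE.
R_C = (V_CC − V_CE)/I_C = (16 − 7)/2.8 = 3.21 kΩ.

R_C ≈ 3.2 kΩ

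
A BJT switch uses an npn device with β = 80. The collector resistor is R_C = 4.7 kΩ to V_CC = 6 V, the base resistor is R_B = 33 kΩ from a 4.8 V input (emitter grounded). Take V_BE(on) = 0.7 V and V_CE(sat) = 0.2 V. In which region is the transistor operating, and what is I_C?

Assume active: I_B = (4.8 − 0.7)/33 = 0.124 mA, giving I_C = β·I_B = 9.94 mA.
But then V_CE = 6 − 9.94×4.7 = -40.7 V < V_CE(sat) = 0.2 V — impossible in the active region.
So the transistor is saturated. With V_CE = 0.2 V, I_C = (V_CC − 0.2)/R_C = 5.8/4.7 = 1.23 mA.
Check: β·I_B = 9.94 mA > I_C = 1.23 mA, confirming saturation.

saturation; I_C ≈ 1.2 mA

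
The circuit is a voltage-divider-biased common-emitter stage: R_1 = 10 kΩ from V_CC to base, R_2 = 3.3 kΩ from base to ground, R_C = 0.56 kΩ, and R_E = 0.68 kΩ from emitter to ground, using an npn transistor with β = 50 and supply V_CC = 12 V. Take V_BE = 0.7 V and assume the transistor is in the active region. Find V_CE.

V_CE ≈ 8.2 V

Thevenize the base divider: V_Th = V_CC·R_2/(R_1+R_2) = 12×3.3/13.3 = 2.98 V, R_Th = R_1‖R_2 = 2.48 kΩ.
Base-emitter loop: V_Th = I_B·R_Th + V_BE + (β+1)I_B·R_E, so I_B = (2.98 − 0.7) / (2.48 + 51×0.68) = 0.0613 mA.
I_C = β·I_B = 50×0.0613 = 3.06 mA, and I_E = (β+1)I_B = 3.13 mA.
V_CE = V_CC − I_C·R_C − I_E·R_E = 12 − 3.06×0.56 − 3.13×0.68 = 8.16 V.
V_CE = 8.16 V > 0.2 V confirms active-region operation.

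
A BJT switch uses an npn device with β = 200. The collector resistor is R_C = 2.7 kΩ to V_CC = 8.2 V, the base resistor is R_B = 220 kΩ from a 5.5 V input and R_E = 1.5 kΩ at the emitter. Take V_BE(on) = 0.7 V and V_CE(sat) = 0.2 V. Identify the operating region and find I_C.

active; I_C ≈ 1.8 mA

Assume active. Base-emitter loop: I_B = (V_BB − V_BE)/(R_B + (β+1)R_E) = (5.5 − 0.7)/(220 + 201×1.5) = 0.0092 mA.
I_C = β·I_B = 200×0.0092 = 1.84 mA.
V_CE = V_CC − I_C·R_C − I_E·R_E = 8.2 − 1.84×2.7 − 1.85×1.5 = 0.455 V > V_CE(sat), so the active-region assumption holds.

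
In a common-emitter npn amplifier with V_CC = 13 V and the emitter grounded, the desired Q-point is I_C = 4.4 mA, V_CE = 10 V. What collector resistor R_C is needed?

Collector loop: V_CC = I_C·R_C + V_CE.
R_C = (V_CC − V_CE)/I_C = (13 − 10)/4.4 = 0.682 kΩ.

R_C ≈ 0.68 kΩ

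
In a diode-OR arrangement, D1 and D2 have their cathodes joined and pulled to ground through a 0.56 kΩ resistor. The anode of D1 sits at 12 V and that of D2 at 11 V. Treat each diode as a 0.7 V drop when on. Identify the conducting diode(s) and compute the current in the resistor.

Only D1 conducts; I_R ≈ 20 mA

Assume both conduct. Then node N would need to be at both 12−0.7 = 11.3 V and 11−0.7 = 10.3 V, which is impossible.
Assume only D1 conducts: V_N = 12 − 0.7 = 11.3 V, so I_R = 11.3/0.56 = 20.2 mA.
Check D2: its anode-to-cathode voltage is 11 − 11.3 = -0.3 V < 0.7 V, so it is off. The assumption is consistent.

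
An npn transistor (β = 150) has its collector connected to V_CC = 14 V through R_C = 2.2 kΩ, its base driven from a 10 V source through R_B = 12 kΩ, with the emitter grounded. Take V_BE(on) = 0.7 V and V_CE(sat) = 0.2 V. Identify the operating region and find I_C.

Assume active: I_B = (10 − 0.7)/12 = 0.775 mA, giving I_C = β·I_B = 116 mA.
But then V_CE = 14 − 116×2.2 = -242 V < V_CE(sat) = 0.2 V — impossible in the active region.
So the transistor is saturated. With V_CE = 0.2 V, I_C = (V_CC − 0.2)/R_C = 13.8/2.2 = 6.27 mA.
Check: β·I_B = 116 mA > I_C = 6.27 mA, confirming saturation.

saturation; I_C ≈ 6.3 mA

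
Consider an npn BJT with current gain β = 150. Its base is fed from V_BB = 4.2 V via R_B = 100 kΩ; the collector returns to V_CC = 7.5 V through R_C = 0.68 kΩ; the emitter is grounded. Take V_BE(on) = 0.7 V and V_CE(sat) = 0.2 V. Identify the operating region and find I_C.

Assume active. Base-emitter loop: I_B = (V_BB − V_BE)/R_B = (4.2 − 0.7)/100 = 0.035 mA.
I_C = β·I_B = 150×0.035 = 5.25 mA.
V_CE = V_CC − I_C·R_C = 7.5 − 5.25×0.68 = 3.93 V > V_CE(sat), so the active-region assumption holds.

active; I_C ≈ 5.3 mA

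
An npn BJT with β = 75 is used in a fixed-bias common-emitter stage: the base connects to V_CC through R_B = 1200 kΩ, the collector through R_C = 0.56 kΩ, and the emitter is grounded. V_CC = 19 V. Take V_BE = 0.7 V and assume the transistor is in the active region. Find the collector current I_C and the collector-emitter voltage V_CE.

I_C ≈ 1.1 mA, V_CE ≈ 18 V

Base loop: V_CC = I_B·R_B + V_BE, so I_B = (19 − 0.7)/1200 kΩ = 0.0153 mA.
In the active region I_C = β·I_B = 75 × 0.0153 = 1.14 mA.
Collector loop: V_CE = V_CC − I_C·R_C = 19 − 1.14×0.56 = 18.4 V.
Since V_CE = 18.4 V > V_CE(sat) ≈ 0.2 V, the transistor is in the active region as assumed.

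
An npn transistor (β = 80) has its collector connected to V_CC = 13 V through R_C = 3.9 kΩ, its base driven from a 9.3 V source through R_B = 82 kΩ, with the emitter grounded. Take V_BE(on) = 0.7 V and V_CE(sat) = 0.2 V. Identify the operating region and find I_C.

Assume active: I_B = (9.3 − 0.7)/82 = 0.105 mA, giving I_C = β·I_B = 8.39 mA.
But then V_CE = 13 − 8.39×3.9 = -19.7 V < V_CE(sat) = 0.2 V — impossible in the active region.
So the transistor is saturated. With V_CE = 0.2 V, I_C = (V_CC − 0.2)/R_C = 12.8/3.9 = 3.28 mA.
Check: β·I_B = 8.39 mA > I_C = 3.28 mA, confirming saturation.

saturation; I_C ≈ 3.3 mA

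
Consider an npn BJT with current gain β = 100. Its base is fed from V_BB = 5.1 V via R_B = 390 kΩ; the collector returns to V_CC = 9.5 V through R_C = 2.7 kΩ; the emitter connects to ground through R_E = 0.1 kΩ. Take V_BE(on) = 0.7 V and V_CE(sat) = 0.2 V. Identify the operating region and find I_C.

active; I_C ≈ 1.1 mA

Assume active. Base-emitter loop: I_B = (V_BB − V_BE)/(R_B + (β+1)R_E) = (5.1 − 0.7)/(390 + 101×0.1) = 0.011 mA.
I_C = β·I_B = 100×0.011 = 1.1 mA.
V_CE = V_CC − I_C·R_C − I_E·R_E = 9.5 − 1.1×2.7 − 1.11×0.1 = 6.42 V > V_CE(sat), so the active-region assumption holds.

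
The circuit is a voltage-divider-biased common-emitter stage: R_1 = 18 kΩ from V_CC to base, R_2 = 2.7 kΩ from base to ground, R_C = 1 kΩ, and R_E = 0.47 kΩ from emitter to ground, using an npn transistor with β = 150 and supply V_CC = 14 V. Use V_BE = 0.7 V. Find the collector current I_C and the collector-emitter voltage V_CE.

I_C ≈ 2.3 mA, V_CE ≈ 11 V

Thevenize the base divider: V_Th = V_CC·R_2/(R_1+R_2) = 14×2.7/20.7 = 1.83 V, R_Th = R_1‖R_2 = 2.35 kΩ.
Base-emitter loop: V_Th = I_B·R_Th + V_BE + (β+1)I_B·R_E, so I_B = (1.83 − 0.7) / (2.35 + 151×0.47) = 0.0154 mA.
I_C = β·I_B = 150×0.0154 = 2.3 mA, and I_E = (β+1)I_B = 2.32 mA.
V_CE = V_CC − I_C·R_C − I_E·R_E = 14 − 2.3×1 − 2.32×0.47 = 10.6 V.
V_CE = 10.6 V > 0.2 V confirms active-region operation.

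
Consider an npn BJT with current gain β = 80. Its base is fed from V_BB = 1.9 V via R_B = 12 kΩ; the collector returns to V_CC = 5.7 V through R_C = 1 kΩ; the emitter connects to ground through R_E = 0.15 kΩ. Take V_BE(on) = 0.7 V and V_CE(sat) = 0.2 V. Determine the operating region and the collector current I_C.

active; I_C ≈ 4 mA

Assume active. Base-emitter loop: I_B = (V_BB − V_BE)/(R_B + (β+1)R_E) = (1.9 − 0.7)/(12 + 81×0.15) = 0.0497 mA.
I_C = β·I_B = 80×0.0497 = 3.98 mA.
V_CE = V_CC − I_C·R_C − I_E·R_E = 5.7 − 3.98×1 − 4.02×0.15 = 1.12 V > V_CE(sat), so the active-region assumption holds.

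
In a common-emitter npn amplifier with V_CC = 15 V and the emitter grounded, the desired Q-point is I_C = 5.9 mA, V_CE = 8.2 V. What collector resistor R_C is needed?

Collector loop: V_CC = I_C·R_C + V_CE.
R_C = (V_CC − V_CE)/I_C = (15 − 8.2)/5.9 = 1.15 kΩ.

R_C ≈ 1.2 kΩ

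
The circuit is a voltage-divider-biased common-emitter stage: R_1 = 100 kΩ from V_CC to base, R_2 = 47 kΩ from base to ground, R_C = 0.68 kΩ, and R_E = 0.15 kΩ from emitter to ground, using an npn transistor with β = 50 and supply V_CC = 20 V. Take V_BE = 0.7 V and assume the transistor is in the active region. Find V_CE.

Thevenize the base divider: V_Th = V_CC·R_2/(R_1+R_2) = 20×47/147 = 6.39 V, R_Th = R_1‖R_2 = 32 kΩ.
Base-emitter loop: V_Th = I_B·R_Th + V_BE + (β+1)I_B·R_E, so I_B = (6.39 − 0.7) / (32 + 51×0.15) = 0.144 mA.
I_C = β·I_B = 50×0.144 = 7.19 mA, and I_E = (β+1)I_B = 7.33 mA.
V_CE = V_CC − I_C·R_C − I_E·R_E = 20 − 7.19×0.68 − 7.33×0.15 = 14 V.
V_CE = 14 V > 0.2 V confirms active-region operation.

V_CE ≈ 14 V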